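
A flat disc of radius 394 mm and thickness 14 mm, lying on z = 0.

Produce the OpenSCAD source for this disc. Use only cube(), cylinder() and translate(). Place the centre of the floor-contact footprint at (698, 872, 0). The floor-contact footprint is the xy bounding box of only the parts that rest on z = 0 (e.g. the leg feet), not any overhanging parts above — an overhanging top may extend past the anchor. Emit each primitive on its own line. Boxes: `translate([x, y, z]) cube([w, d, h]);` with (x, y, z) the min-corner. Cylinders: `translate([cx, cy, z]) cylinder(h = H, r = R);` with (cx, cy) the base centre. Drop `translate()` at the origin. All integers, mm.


translate([698, 872, 0]) cylinder(h = 14, r = 394);


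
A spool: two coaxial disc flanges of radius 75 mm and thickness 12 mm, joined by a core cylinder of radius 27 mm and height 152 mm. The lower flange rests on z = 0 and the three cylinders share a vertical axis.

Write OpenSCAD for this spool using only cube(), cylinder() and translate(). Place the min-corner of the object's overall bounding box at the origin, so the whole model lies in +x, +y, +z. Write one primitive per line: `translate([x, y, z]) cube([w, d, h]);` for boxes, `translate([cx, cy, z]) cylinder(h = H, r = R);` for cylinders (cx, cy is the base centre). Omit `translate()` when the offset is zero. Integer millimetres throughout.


translate([75, 75, 0]) cylinder(h = 12, r = 75);
translate([75, 75, 12]) cylinder(h = 152, r = 27);
translate([75, 75, 164]) cylinder(h = 12, r = 75);


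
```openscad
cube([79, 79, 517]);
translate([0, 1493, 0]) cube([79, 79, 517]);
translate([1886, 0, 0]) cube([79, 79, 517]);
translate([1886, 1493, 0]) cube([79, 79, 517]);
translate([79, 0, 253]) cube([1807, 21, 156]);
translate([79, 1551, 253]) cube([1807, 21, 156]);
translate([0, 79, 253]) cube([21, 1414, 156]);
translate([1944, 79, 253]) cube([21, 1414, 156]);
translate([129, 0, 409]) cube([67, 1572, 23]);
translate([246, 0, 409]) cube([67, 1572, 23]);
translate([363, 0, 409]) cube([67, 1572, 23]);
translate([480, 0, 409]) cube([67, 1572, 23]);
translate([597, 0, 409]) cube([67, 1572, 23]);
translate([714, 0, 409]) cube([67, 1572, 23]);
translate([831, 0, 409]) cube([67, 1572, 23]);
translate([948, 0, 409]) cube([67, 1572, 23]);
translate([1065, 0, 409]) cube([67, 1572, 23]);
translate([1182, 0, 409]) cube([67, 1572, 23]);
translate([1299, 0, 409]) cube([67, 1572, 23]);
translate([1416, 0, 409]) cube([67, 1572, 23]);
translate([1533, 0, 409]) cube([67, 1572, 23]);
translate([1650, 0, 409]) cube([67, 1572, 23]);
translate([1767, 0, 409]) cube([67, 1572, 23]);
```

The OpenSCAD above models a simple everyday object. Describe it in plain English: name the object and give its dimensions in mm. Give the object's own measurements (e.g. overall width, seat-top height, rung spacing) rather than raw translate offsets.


A bed frame 1965 mm long (x) by 1572 mm wide (y). Four 79×79 mm corner posts, 517 mm tall, at the corners of the footprint. Four rails of 21 mm thickness and 156 mm height run between adjacent posts with their undersides at z = 253 mm, their outer faces flush with the outside of the frame (the two x-running rails run between the posts' inner faces; the two y-running rails run between the posts' inner faces). 15 slats, each 67 mm wide (x) and 23 mm thick, lie across the top of the two x-running rails, running the full 1572 mm width of the frame in y; along x they sit between the end posts with a 50 mm gap after the −x posts and between neighbouring slats, leaving 52 mm before the +x posts.


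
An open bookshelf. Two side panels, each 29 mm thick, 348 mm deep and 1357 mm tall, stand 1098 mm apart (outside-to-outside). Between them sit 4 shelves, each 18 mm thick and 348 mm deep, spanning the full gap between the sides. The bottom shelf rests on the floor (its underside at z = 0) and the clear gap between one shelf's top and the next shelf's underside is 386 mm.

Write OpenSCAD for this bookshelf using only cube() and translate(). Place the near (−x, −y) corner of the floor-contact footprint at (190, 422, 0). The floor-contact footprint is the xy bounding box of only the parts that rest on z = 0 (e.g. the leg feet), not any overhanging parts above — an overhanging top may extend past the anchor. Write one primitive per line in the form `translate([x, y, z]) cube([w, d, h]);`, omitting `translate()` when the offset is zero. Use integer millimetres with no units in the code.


translate([190, 422, 0]) cube([29, 348, 1357]);
translate([1259, 422, 0]) cube([29, 348, 1357]);
translate([219, 422, 0]) cube([1040, 348, 18]);
translate([219, 422, 404]) cube([1040, 348, 18]);
translate([219, 422, 808]) cube([1040, 348, 18]);
translate([219, 422, 1212]) cube([1040, 348, 18]);


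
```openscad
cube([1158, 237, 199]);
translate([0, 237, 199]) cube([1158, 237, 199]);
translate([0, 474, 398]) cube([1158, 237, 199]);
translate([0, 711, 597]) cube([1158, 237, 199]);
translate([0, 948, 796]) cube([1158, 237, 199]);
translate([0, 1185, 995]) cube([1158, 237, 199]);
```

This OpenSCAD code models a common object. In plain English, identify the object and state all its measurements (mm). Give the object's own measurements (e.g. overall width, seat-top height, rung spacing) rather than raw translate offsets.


A straight staircase of 6 solid steps. Each step is 1158 mm wide (x), 237 mm deep (y, the going) and 199 mm tall (the rise). The first step rests on the floor; each subsequent step sits one going further in +y and one rise higher in +z, directly behind and above the previous step with no overlap.


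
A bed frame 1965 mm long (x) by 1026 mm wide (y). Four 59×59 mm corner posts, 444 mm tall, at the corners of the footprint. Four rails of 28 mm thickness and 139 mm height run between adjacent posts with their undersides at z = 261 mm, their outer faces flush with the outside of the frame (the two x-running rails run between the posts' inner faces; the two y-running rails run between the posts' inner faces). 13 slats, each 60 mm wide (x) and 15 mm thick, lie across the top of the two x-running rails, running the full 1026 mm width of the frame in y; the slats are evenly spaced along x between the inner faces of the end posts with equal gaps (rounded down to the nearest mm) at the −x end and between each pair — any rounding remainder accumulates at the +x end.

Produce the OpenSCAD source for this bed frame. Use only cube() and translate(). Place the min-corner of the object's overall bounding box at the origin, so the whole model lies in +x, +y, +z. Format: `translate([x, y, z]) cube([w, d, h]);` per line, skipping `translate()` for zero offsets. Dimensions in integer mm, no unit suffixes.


cube([59, 59, 444]);
translate([0, 967, 0]) cube([59, 59, 444]);
translate([1906, 0, 0]) cube([59, 59, 444]);
translate([1906, 967, 0]) cube([59, 59, 444]);
translate([59, 0, 261]) cube([1847, 28, 139]);
translate([59, 998, 261]) cube([1847, 28, 139]);
translate([0, 59, 261]) cube([28, 908, 139]);
translate([1937, 59, 261]) cube([28, 908, 139]);
translate([135, 0, 400]) cube([60, 1026, 15]);
translate([271, 0, 400]) cube([60, 1026, 15]);
translate([407, 0, 400]) cube([60, 1026, 15]);
translate([543, 0, 400]) cube([60, 1026, 15]);
translate([679, 0, 400]) cube([60, 1026, 15]);
translate([815, 0, 400]) cube([60, 1026, 15]);
translate([951, 0, 400]) cube([60, 1026, 15]);
translate([1087, 0, 400]) cube([60, 1026, 15]);
translate([1223, 0, 400]) cube([60, 1026, 15]);
translate([1359, 0, 400]) cube([60, 1026, 15]);
translate([1495, 0, 400]) cube([60, 1026, 15]);
translate([1631, 0, 400]) cube([60, 1026, 15]);
translate([1767, 0, 400]) cube([60, 1026, 15]);


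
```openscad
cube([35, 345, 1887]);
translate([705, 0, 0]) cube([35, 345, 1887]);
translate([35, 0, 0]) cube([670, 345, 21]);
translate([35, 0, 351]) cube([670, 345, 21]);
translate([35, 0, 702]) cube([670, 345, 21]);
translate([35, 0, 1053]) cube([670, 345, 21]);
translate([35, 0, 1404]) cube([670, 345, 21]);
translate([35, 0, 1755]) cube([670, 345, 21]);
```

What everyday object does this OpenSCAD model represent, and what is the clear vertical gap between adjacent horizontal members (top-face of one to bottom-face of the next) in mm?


A bookshelf. The clear shelf gap is 330 mm.

Two tall side panels with 6 horizontal boards between them — a bookshelf. The first two shelf undersides are at z = 0 and z = 351; with shelf thickness 21, the clear gap is 351 − 0 − 21 = 330 mm.


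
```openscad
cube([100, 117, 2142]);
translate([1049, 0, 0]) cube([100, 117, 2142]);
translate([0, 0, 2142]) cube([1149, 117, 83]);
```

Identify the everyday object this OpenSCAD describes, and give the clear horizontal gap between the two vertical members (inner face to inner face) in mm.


A door frame. The clear opening width is 949 mm.

Two 2142 mm tall posts with a header on top — a door frame. The left jamb is 100 mm wide at x = 0; the right jamb starts at x = 1049. The clear opening is 1049 − 100 = 949 mm.


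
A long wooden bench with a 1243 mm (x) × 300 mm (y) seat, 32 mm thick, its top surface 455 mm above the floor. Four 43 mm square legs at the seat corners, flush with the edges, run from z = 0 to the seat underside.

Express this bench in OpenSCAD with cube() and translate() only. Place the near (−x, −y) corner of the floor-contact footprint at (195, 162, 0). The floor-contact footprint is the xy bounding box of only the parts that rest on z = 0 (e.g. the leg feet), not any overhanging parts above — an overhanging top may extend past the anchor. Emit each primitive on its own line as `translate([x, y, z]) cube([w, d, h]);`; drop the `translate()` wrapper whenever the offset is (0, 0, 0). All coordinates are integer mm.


translate([195, 162, 423]) cube([1243, 300, 32]);
translate([195, 162, 0]) cube([43, 43, 423]);
translate([195, 419, 0]) cube([43, 43, 423]);
translate([1395, 162, 0]) cube([43, 43, 423]);
translate([1395, 419, 0]) cube([43, 43, 423]);


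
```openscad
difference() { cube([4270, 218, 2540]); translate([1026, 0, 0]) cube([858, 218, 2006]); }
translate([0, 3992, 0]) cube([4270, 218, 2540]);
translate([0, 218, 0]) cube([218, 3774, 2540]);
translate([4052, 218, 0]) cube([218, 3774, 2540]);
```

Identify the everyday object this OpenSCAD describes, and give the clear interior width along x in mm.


A single room. The interior width is 3834 mm.

Four walls enclosing a rectangle with a door in the front wall — a room. Outside width 4270 minus two 218 mm walls gives 3834 mm.


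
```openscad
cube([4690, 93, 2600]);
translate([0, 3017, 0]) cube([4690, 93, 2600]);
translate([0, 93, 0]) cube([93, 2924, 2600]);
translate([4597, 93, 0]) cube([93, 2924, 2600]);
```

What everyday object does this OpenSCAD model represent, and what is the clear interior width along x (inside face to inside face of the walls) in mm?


A house (or room) frame. The interior width is 4504 mm.

Four 2600 mm walls enclosing a rectangle with no floor or roof — a room or house frame. Outside width is 4690 mm and wall thickness is 93 mm, so the interior width is 4690 − 2 × 93 = 4504 mm.


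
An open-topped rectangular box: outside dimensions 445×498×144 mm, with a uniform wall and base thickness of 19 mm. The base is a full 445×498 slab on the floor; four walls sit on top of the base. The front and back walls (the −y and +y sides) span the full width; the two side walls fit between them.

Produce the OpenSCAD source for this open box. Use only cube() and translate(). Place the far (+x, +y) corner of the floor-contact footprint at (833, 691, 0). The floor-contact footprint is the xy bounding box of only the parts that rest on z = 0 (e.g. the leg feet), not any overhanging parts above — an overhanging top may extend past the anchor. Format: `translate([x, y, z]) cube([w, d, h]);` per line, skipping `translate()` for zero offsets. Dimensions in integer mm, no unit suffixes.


translate([388, 193, 0]) cube([445, 498, 19]);
translate([388, 193, 19]) cube([445, 19, 125]);
translate([388, 672, 19]) cube([445, 19, 125]);
translate([388, 212, 19]) cube([19, 460, 125]);
translate([814, 212, 19]) cube([19, 460, 125]);


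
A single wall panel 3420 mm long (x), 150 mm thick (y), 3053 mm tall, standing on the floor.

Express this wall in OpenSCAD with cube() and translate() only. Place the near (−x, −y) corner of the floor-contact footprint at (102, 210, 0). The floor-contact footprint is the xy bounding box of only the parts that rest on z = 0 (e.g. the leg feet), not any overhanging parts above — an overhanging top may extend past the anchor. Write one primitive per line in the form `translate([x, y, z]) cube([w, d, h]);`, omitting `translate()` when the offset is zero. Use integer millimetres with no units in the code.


translate([102, 210, 0]) cube([3420, 150, 3053]);


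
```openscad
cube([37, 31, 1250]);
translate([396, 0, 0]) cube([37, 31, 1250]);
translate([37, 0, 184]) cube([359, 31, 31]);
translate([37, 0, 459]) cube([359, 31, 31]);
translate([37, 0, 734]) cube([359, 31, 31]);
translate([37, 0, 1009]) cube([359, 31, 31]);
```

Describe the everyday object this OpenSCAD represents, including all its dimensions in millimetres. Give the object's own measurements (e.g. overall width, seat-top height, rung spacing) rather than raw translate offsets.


A straight ladder. Two 37×31 mm vertical rails, 1250 mm tall, stand 433 mm apart (outside-to-outside) with their front faces coplanar on the −y side. 4 rungs, each 31 mm deep and 31 mm tall, span between the inner faces of the rails, front faces flush with the rails. The lowest rung's underside is at z = 184 mm and rungs are spaced 275 mm apart (underside to underside).


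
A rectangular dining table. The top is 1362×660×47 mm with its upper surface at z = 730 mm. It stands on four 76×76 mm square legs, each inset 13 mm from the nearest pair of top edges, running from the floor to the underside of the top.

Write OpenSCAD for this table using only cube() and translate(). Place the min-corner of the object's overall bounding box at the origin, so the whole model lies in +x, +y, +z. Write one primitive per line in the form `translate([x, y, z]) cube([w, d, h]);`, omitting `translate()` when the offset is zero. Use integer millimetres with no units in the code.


// leg_h = 730 - 47 = 683
translate([0, 0, 683]) cube([1362, 660, 47]);
translate([13, 13, 0]) cube([76, 76, 683]);
translate([1273, 13, 0]) cube([76, 76, 683]);
translate([13, 571, 0]) cube([76, 76, 683]);
translate([1273, 571, 0]) cube([76, 76, 683]);


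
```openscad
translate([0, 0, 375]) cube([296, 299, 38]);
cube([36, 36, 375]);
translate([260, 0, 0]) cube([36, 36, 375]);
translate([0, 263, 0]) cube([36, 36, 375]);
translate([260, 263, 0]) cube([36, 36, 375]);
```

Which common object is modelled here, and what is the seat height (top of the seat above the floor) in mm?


A stool. The seat height is 413 mm.

A 296×299×38 slab at z = 375 on four corner posts — a stool. The seat top is 375 + 38 = 413 mm.


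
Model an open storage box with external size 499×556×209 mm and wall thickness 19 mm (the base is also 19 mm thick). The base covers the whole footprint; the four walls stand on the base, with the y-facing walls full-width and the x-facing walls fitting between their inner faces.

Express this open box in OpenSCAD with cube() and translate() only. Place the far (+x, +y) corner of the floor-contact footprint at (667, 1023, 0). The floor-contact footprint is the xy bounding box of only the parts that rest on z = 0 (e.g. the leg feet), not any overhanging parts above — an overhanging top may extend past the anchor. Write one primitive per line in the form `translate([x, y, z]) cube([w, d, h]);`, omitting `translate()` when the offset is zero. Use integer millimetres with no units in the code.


translate([168, 467, 0]) cube([499, 556, 19]);
translate([168, 467, 19]) cube([499, 19, 190]);
translate([168, 1004, 19]) cube([499, 19, 190]);
translate([168, 486, 19]) cube([19, 518, 190]);
translate([648, 486, 19]) cube([19, 518, 190]);


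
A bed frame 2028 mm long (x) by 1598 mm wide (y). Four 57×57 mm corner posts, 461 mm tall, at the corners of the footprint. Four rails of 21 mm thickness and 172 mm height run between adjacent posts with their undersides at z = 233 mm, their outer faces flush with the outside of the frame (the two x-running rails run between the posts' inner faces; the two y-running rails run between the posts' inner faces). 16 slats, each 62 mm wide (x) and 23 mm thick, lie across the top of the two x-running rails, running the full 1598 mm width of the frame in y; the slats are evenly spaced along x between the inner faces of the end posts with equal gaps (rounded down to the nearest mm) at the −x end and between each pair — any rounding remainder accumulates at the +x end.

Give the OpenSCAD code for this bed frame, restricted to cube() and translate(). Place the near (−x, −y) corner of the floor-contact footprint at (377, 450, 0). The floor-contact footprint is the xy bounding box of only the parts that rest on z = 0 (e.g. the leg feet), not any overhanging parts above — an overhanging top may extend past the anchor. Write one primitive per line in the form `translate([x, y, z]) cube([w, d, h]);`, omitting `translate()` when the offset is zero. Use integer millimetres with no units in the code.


// slat z = rail_z + rail_h = 233 + 172 = 405
// slat gap = ⌊(1914 − 16·62) / 17⌋ = 54
translate([377, 450, 0]) cube([57, 57, 461]);
translate([377, 1991, 0]) cube([57, 57, 461]);
translate([2348, 450, 0]) cube([57, 57, 461]);
translate([2348, 1991, 0]) cube([57, 57, 461]);
translate([434, 450, 233]) cube([1914, 21, 172]);
translate([434, 2027, 233]) cube([1914, 21, 172]);
translate([377, 507, 233]) cube([21, 1484, 172]);
translate([2384, 507, 233]) cube([21, 1484, 172]);
translate([488, 450, 405]) cube([62, 1598, 23]);
translate([604, 450, 405]) cube([62, 1598, 23]);
translate([720, 450, 405]) cube([62, 1598, 23]);
translate([836, 450, 405]) cube([62, 1598, 23]);
translate([952, 450, 405]) cube([62, 1598, 23]);
translate([1068, 450, 405]) cube([62, 1598, 23]);
translate([1184, 450, 405]) cube([62, 1598, 23]);
translate([1300, 450, 405]) cube([62, 1598, 23]);
translate([1416, 450, 405]) cube([62, 1598, 23]);
translate([1532, 450, 405]) cube([62, 1598, 23]);
translate([1648, 450, 405]) cube([62, 1598, 23]);
translate([1764, 450, 405]) cube([62, 1598, 23]);
translate([1880, 450, 405]) cube([62, 1598, 23]);
translate([1996, 450, 405]) cube([62, 1598, 23]);
translate([2112, 450, 405]) cube([62, 1598, 23]);
translate([2228, 450, 405]) cube([62, 1598, 23]);


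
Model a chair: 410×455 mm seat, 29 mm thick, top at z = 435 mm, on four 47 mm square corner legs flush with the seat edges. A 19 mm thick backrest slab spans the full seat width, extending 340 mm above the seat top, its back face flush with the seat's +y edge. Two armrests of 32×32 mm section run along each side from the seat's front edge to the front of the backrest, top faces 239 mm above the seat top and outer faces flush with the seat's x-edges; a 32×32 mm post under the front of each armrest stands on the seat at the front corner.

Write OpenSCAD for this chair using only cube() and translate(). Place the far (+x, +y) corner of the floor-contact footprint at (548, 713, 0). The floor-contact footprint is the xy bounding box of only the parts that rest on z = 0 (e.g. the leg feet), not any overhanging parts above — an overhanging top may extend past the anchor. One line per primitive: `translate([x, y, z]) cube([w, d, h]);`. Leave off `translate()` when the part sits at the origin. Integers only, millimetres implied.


translate([138, 258, 406]) cube([410, 455, 29]);
translate([138, 258, 0]) cube([47, 47, 406]);
translate([501, 258, 0]) cube([47, 47, 406]);
translate([138, 666, 0]) cube([47, 47, 406]);
translate([501, 666, 0]) cube([47, 47, 406]);
translate([138, 694, 435]) cube([410, 19, 340]);
translate([138, 258, 642]) cube([32, 436, 32]);
translate([516, 258, 642]) cube([32, 436, 32]);
translate([138, 258, 435]) cube([32, 32, 207]);
translate([516, 258, 435]) cube([32, 32, 207]);


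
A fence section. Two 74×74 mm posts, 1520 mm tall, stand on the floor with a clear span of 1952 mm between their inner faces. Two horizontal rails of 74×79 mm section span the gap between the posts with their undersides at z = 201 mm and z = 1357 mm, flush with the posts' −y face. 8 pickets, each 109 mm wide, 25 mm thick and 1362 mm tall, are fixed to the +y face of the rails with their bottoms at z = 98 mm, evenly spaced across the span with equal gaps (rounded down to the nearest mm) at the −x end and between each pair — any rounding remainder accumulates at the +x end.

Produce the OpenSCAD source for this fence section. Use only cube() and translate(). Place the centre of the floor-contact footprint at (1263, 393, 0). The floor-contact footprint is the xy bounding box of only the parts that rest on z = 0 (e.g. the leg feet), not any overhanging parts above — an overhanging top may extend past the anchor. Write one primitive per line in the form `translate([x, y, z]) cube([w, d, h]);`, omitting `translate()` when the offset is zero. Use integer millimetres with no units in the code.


translate([213, 356, 0]) cube([74, 74, 1520]);
translate([2239, 356, 0]) cube([74, 74, 1520]);
translate([287, 356, 201]) cube([1952, 74, 79]);
translate([287, 356, 1357]) cube([1952, 74, 79]);
translate([407, 430, 98]) cube([109, 25, 1362]);
translate([636, 430, 98]) cube([109, 25, 1362]);
translate([865, 430, 98]) cube([109, 25, 1362]);
translate([1094, 430, 98]) cube([109, 25, 1362]);
translate([1323, 430, 98]) cube([109, 25, 1362]);
translate([1552, 430, 98]) cube([109, 25, 1362]);
translate([1781, 430, 98]) cube([109, 25, 1362]);
translate([2010, 430, 98]) cube([109, 25, 1362]);


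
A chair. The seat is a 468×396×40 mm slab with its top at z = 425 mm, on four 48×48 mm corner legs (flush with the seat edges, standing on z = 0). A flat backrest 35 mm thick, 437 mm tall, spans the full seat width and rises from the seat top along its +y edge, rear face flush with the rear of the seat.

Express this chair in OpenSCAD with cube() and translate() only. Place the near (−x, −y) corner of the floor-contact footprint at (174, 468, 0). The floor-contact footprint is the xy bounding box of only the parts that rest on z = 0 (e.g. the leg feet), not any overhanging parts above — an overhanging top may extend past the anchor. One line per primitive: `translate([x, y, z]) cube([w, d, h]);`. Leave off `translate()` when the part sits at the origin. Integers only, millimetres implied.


translate([174, 468, 385]) cube([468, 396, 40]);
translate([174, 468, 0]) cube([48, 48, 385]);
translate([594, 468, 0]) cube([48, 48, 385]);
translate([174, 816, 0]) cube([48, 48, 385]);
translate([594, 816, 0]) cube([48, 48, 385]);
translate([174, 829, 425]) cube([468, 35, 437]);


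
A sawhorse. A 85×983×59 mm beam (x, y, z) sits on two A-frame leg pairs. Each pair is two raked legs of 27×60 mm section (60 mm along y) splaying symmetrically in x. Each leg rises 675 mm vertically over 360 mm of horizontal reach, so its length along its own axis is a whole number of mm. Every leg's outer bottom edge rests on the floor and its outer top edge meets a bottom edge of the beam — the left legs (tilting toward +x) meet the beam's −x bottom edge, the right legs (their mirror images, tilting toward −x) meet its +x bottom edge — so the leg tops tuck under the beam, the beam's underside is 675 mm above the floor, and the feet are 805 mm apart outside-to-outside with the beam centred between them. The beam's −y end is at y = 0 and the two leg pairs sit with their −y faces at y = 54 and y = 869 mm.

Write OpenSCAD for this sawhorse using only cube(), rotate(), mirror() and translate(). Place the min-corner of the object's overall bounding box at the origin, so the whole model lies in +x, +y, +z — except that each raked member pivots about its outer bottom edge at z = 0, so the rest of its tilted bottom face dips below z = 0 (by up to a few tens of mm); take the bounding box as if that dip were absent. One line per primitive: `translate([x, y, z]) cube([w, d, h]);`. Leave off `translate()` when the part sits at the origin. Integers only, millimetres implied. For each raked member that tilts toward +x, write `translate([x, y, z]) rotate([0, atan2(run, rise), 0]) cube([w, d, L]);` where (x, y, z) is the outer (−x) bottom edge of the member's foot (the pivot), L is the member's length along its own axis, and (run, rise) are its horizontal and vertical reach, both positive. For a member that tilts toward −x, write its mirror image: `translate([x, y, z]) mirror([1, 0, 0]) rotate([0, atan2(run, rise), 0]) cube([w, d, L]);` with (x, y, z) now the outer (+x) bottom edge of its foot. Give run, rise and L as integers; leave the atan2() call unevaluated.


translate([360, 0, 675]) cube([85, 983, 59]);
translate([0, 54, 0]) rotate([0, atan2(360, 675), 0]) cube([27, 60, 765]);
translate([805, 54, 0]) mirror([1, 0, 0]) rotate([0, atan2(360, 675), 0]) cube([27, 60, 765]);
translate([0, 869, 0]) rotate([0, atan2(360, 675), 0]) cube([27, 60, 765]);
translate([805, 869, 0]) mirror([1, 0, 0]) rotate([0, atan2(360, 675), 0]) cube([27, 60, 765]);


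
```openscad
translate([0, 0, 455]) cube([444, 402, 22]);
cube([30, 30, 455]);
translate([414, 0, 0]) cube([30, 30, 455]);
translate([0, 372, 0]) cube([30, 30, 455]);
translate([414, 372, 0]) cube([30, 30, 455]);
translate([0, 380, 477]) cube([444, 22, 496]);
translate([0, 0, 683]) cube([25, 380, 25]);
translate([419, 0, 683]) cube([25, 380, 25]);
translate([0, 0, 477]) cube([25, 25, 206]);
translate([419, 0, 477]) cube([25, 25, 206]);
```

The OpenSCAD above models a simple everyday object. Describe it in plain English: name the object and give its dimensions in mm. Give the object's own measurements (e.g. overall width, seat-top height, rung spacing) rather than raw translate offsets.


A chair. The seat is a 444×402×22 mm slab with its top at z = 477 mm, on four 30×30 mm corner legs (flush with the seat edges, standing on z = 0). A flat backrest 22 mm thick, 496 mm tall, spans the full seat width and rises from the seat top along its +y edge, rear face flush with the rear of the seat. Two armrests of 25×25 mm section run along each side from the seat's front edge to the front of the backrest, top faces 231 mm above the seat top and outer faces flush with the seat's x-edges; a 25×25 mm post under the front of each armrest stands on the seat at the front corner.


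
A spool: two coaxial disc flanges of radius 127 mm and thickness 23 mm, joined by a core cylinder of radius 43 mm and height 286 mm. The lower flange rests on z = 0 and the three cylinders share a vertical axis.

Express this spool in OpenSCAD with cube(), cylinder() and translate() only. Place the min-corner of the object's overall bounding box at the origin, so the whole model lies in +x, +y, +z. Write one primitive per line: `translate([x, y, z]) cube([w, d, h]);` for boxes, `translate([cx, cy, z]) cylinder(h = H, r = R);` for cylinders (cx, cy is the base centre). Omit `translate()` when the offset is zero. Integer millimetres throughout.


translate([127, 127, 0]) cylinder(h = 23, r = 127);
translate([127, 127, 23]) cylinder(h = 286, r = 43);
translate([127, 127, 309]) cylinder(h = 23, r = 127);


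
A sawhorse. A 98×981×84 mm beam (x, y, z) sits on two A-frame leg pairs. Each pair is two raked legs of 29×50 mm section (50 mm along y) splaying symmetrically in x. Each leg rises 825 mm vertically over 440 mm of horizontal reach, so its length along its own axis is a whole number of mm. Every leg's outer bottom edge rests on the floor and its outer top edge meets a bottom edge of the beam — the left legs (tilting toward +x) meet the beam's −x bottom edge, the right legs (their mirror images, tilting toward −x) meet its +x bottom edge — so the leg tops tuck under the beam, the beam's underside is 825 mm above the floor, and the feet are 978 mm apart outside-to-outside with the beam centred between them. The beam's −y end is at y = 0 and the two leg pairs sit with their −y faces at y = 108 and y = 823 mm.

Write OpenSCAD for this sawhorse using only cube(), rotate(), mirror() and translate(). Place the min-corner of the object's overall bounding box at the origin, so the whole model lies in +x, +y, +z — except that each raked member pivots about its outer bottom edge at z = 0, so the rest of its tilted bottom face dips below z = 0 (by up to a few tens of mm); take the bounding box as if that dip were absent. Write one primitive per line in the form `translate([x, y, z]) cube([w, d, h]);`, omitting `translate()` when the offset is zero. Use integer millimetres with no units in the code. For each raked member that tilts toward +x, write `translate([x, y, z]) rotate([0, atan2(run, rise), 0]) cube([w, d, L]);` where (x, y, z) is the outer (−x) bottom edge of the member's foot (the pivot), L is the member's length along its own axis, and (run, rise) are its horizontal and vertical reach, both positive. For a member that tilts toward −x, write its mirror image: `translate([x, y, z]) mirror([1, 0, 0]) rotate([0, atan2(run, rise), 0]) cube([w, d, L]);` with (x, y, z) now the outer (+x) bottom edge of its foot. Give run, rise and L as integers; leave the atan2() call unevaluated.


translate([440, 0, 825]) cube([98, 981, 84]);
translate([0, 108, 0]) rotate([0, atan2(440, 825), 0]) cube([29, 50, 935]);
translate([978, 108, 0]) mirror([1, 0, 0]) rotate([0, atan2(440, 825), 0]) cube([29, 50, 935]);
translate([0, 823, 0]) rotate([0, atan2(440, 825), 0]) cube([29, 50, 935]);
translate([978, 823, 0]) mirror([1, 0, 0]) rotate([0, atan2(440, 825), 0]) cube([29, 50, 935]);


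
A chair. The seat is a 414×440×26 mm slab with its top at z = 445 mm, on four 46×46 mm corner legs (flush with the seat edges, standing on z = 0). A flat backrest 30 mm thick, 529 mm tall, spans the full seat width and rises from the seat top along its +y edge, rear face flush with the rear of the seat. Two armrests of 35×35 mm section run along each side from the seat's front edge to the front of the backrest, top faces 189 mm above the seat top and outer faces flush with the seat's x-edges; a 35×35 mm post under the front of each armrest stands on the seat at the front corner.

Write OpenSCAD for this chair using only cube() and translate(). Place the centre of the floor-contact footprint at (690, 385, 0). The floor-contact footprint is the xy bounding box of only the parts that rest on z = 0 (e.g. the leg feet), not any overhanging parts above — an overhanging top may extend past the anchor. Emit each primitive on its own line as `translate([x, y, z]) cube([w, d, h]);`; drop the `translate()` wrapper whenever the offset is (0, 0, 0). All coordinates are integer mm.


// leg_h = 445 - 26 = 419
// arm post h = 189 - 35 = 154
translate([483, 165, 419]) cube([414, 440, 26]);
translate([483, 165, 0]) cube([46, 46, 419]);
translate([851, 165, 0]) cube([46, 46, 419]);
translate([483, 559, 0]) cube([46, 46, 419]);
translate([851, 559, 0]) cube([46, 46, 419]);
translate([483, 575, 445]) cube([414, 30, 529]);
translate([483, 165, 599]) cube([35, 410, 35]);
translate([862, 165, 599]) cube([35, 410, 35]);
translate([483, 165, 445]) cube([35, 35, 154]);
translate([862, 165, 445]) cube([35, 35, 154]);


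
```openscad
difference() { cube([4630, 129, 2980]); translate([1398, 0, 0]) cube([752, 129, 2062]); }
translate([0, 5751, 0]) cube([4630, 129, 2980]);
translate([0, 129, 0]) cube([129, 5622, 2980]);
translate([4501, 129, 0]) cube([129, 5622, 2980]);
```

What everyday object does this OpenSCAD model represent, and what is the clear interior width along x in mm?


A single room. The interior width is 4372 mm.

Four walls enclosing a rectangle with a door in the front wall — a room. Outside width 4630 minus two 129 mm walls gives 4372 mm.


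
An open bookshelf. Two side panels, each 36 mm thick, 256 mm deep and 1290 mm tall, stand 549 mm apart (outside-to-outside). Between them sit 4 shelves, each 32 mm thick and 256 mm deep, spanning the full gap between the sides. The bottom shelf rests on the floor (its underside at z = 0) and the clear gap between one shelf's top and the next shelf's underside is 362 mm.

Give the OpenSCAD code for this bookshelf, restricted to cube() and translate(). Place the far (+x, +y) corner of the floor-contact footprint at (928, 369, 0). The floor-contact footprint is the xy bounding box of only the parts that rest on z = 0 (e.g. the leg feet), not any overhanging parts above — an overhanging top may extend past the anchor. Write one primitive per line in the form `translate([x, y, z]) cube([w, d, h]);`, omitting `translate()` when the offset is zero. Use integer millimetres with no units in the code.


translate([379, 113, 0]) cube([36, 256, 1290]);
translate([892, 113, 0]) cube([36, 256, 1290]);
translate([415, 113, 0]) cube([477, 256, 32]);
translate([415, 113, 394]) cube([477, 256, 32]);
translate([415, 113, 788]) cube([477, 256, 32]);
translate([415, 113, 1182]) cube([477, 256, 32]);


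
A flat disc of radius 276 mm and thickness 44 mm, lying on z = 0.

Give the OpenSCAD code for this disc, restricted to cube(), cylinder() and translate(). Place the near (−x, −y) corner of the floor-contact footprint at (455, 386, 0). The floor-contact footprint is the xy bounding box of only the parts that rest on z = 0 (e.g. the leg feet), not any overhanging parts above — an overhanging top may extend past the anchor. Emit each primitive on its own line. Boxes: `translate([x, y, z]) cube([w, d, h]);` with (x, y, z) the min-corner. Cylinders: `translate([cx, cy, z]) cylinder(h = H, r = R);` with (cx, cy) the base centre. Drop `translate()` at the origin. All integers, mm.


translate([731, 662, 0]) cylinder(h = 44, r = 276);


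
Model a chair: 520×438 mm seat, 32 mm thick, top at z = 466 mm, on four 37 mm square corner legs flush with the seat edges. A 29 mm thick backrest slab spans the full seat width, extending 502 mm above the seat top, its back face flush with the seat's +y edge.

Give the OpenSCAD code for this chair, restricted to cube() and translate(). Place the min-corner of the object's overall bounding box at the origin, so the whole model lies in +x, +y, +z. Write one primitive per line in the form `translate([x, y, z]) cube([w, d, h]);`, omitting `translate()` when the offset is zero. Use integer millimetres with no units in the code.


// leg_h = 466 - 32 = 434
translate([0, 0, 434]) cube([520, 438, 32]);
cube([37, 37, 434]);
translate([483, 0, 0]) cube([37, 37, 434]);
translate([0, 401, 0]) cube([37, 37, 434]);
translate([483, 401, 0]) cube([37, 37, 434]);
translate([0, 409, 466]) cube([520, 29, 502]);


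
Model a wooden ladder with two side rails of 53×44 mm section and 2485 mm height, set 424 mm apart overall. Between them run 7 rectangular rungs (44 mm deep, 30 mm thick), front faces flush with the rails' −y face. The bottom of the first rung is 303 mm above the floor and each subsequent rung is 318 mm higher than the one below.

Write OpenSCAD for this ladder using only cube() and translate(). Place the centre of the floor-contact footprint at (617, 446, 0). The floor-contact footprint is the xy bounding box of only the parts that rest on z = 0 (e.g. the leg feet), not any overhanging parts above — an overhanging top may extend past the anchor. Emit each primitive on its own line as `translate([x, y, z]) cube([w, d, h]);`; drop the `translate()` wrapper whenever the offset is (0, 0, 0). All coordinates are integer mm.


translate([405, 424, 0]) cube([53, 44, 2485]);
translate([776, 424, 0]) cube([53, 44, 2485]);
translate([458, 424, 303]) cube([318, 44, 30]);
translate([458, 424, 621]) cube([318, 44, 30]);
translate([458, 424, 939]) cube([318, 44, 30]);
translate([458, 424, 1257]) cube([318, 44, 30]);
translate([458, 424, 1575]) cube([318, 44, 30]);
translate([458, 424, 1893]) cube([318, 44, 30]);
translate([458, 424, 2211]) cube([318, 44, 30]);


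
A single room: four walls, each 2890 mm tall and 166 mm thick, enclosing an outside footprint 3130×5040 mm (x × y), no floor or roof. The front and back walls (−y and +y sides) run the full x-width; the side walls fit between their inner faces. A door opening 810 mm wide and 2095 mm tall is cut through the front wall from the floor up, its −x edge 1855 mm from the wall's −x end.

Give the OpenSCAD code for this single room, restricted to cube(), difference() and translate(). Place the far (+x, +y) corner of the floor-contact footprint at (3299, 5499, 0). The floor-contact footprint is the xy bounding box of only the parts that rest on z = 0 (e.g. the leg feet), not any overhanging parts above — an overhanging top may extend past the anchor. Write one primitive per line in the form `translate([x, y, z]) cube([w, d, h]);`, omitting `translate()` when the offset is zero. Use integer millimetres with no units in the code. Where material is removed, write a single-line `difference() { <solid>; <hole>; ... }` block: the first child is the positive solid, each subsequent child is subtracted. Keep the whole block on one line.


difference() { translate([169, 459, 0]) cube([3130, 166, 2890]); translate([2024, 459, 0]) cube([810, 166, 2095]); }
translate([169, 5333, 0]) cube([3130, 166, 2890]);
translate([169, 625, 0]) cube([166, 4708, 2890]);
translate([3133, 625, 0]) cube([166, 4708, 2890]);


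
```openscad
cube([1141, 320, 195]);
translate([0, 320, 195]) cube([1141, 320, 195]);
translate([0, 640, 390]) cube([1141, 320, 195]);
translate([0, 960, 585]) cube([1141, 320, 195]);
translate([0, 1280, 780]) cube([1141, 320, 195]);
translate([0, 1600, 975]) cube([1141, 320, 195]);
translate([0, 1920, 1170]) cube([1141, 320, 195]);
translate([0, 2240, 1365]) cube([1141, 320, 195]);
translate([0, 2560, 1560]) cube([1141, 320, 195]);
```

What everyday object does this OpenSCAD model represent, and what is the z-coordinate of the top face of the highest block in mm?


A staircase. The total rise is 1755 mm.

9 identical blocks, each offset up and back from the previous — a staircase. Each step is 195 mm tall and there are 9 of them, so the total rise is 9 × 195 = 1755 mm.


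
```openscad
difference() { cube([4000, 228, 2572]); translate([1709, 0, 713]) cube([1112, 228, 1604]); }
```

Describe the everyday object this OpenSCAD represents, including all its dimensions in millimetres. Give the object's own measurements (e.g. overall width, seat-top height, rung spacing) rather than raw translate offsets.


A wall 4000 mm long (x), 228 mm thick (y), 2572 mm tall, with a rectangular window opening cut through it. The opening is 1112 mm wide and 1604 mm tall; its sill is at z = 713 mm and its near (−x) edge is 1709 mm from the wall's −x end. The opening passes through the full wall thickness.


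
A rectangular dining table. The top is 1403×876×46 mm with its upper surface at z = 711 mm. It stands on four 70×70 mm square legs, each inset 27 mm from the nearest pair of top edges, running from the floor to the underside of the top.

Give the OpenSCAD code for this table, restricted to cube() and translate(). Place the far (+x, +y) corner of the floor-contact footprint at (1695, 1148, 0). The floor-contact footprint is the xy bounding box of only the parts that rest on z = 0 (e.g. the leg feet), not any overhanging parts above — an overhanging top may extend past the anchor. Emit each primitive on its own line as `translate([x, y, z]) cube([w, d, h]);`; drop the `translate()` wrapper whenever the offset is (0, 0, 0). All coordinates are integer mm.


translate([319, 299, 665]) cube([1403, 876, 46]);
translate([346, 326, 0]) cube([70, 70, 665]);
translate([1625, 326, 0]) cube([70, 70, 665]);
translate([346, 1078, 0]) cube([70, 70, 665]);
translate([1625, 1078, 0]) cube([70, 70, 665]);


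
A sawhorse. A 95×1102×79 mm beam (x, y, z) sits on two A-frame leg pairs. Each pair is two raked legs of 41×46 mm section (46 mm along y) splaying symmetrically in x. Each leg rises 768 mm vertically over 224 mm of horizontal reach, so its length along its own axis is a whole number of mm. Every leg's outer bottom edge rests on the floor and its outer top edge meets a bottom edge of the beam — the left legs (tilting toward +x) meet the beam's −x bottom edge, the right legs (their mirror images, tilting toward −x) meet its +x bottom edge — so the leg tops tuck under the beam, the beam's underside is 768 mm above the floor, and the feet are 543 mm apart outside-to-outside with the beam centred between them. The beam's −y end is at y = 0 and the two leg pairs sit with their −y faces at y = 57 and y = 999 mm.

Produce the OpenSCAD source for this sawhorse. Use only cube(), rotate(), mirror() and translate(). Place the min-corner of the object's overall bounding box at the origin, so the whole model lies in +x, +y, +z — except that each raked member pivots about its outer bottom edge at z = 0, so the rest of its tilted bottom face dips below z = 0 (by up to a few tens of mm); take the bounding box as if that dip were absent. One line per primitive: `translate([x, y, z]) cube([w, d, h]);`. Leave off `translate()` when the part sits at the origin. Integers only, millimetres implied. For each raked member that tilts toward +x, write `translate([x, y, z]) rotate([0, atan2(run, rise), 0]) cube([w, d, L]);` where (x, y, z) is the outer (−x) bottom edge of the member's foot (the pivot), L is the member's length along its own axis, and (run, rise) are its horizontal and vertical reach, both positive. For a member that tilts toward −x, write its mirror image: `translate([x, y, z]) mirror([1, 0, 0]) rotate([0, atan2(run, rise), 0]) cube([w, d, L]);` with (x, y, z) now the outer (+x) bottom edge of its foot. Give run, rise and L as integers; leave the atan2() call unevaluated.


translate([224, 0, 768]) cube([95, 1102, 79]);
translate([0, 57, 0]) rotate([0, atan2(224, 768), 0]) cube([41, 46, 800]);
translate([543, 57, 0]) mirror([1, 0, 0]) rotate([0, atan2(224, 768), 0]) cube([41, 46, 800]);
translate([0, 999, 0]) rotate([0, atan2(224, 768), 0]) cube([41, 46, 800]);
translate([543, 999, 0]) mirror([1, 0, 0]) rotate([0, atan2(224, 768), 0]) cube([41, 46, 800]);
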